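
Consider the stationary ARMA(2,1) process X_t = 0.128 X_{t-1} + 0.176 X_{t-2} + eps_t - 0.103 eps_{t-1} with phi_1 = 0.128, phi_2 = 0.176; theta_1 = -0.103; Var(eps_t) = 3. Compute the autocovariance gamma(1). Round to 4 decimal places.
\gamma(1) = 0.1073

Multiply the model equation by X_{t-k} and take expectations. With theta_0 = psi_0 = 1 and psi_j the MA(infinity) weights, this gives
  gamma(k) - sum_i phi_i gamma(k-i) = c_k,
  c_k = sigma^2 * sum_{j=k..q} theta_j psi_{j-k}   (c_k = 0 for k > q),
using gamma(-m) = gamma(m).
psi-weights needed (psi_j = theta_j + sum_i phi_i psi_{j-i}):
  psi_1 = theta_1 + phi_1 = -0.103 + (0.128) = 0.025
Right-hand sides:
  c_0 = sigma^2 (1 + theta_1 psi_1) = 3 * (1 + (-0.103)(0.025)) = 3 * 0.997425 = 2.992275
  c_1 = sigma^2 theta_1 = 3 * (-0.103) = -0.309
  c_2 = 0
Equations for k = 0, 1, 2 (AR order 2, c_2 = 0):
  (E0) gamma(0) = phi_1 gamma(1) + phi_2 gamma(2) + c_0
  (E1) gamma(1) = phi_1 gamma(0) + phi_2 gamma(1) + c_1
  (E2) gamma(2) = phi_1 gamma(1) + phi_2 gamma(0)
From (E1): gamma(1) = A gamma(0) + B with
  A = phi_1 / (1 - phi_2) = 0.128 / 0.824 = 0.15534,   B = c_1 / (1 - phi_2) = -0.309 / 0.824 = -0.375.
Insert (E2) into (E0): gamma(0) (1 - phi_2^2) = phi_1 (1 + phi_2) gamma(1) + c_0.
  phi_1 (1 + phi_2) = (0.128)(1.176) = 0.150528,   1 - phi_2^2 = 0.969024.
Replace gamma(1) by A gamma(0) + B and collect gamma(0):
  gamma(0) [0.969024 - (0.150528)(0.15534)] = (0.150528)(-0.375) + 2.992275
  gamma(0) * 0.945641 = 2.935827
  gamma(0) = 2.935827 / 0.945641 = 3.104589.
  gamma(1) = A gamma(0) + B = (0.15534)(3.104589) + (-0.375) = 0.107266.
Therefore gamma(1) = 0.1073 (to 4 decimal places).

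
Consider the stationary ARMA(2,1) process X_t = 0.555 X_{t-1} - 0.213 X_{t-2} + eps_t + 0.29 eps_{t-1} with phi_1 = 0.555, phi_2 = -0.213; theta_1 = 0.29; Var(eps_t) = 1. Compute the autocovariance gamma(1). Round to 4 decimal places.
\gamma(1) = 1.0571

Multiply the model equation by X_{t-k} and take expectations. With theta_0 = psi_0 = 1 and psi_j the MA(infinity) weights, this gives
  gamma(k) - sum_i phi_i gamma(k-i) = c_k,
  c_k = sigma^2 * sum_{j=k..q} theta_j psi_{j-k}   (c_k = 0 for k > q),
using gamma(-m) = gamma(m).
psi-weights needed (psi_j = theta_j + sum_i phi_i psi_{j-i}):
  psi_1 = theta_1 + phi_1 = 0.29 + (0.555) = 0.845
Right-hand sides:
  c_0 = sigma^2 (1 + theta_1 psi_1) = 1 * (1 + (0.29)(0.845)) = 1 * 1.24505 = 1.24505
  c_1 = sigma^2 theta_1 = 1 * (0.29) = 0.29
  c_2 = 0
Equations for k = 0, 1, 2 (AR order 2, c_2 = 0):
  (E0) gamma(0) = phi_1 gamma(1) + phi_2 gamma(2) + c_0
  (E1) gamma(1) = phi_1 gamma(0) + phi_2 gamma(1) + c_1
  (E2) gamma(2) = phi_1 gamma(1) + phi_2 gamma(0)
From (E1): gamma(1) = A gamma(0) + B with
  A = phi_1 / (1 - phi_2) = 0.555 / 1.213 = 0.457543,   B = c_1 / (1 - phi_2) = 0.29 / 1.213 = 0.239077.
Insert (E2) into (E0): gamma(0) (1 - phi_2^2) = phi_1 (1 + phi_2) gamma(1) + c_0.
  phi_1 (1 + phi_2) = (0.555)(0.787) = 0.436785,   1 - phi_2^2 = 0.954631.
Replace gamma(1) by A gamma(0) + B and collect gamma(0):
  gamma(0) [0.954631 - (0.436785)(0.457543)] = (0.436785)(0.239077) + 1.24505
  gamma(0) * 0.754783 = 1.349475
  gamma(0) = 1.349475 / 0.754783 = 1.787898.
  gamma(1) = A gamma(0) + B = (0.457543)(1.787898) + (0.239077) = 1.057117.
Therefore gamma(1) = 1.0571 (to 4 decimal places).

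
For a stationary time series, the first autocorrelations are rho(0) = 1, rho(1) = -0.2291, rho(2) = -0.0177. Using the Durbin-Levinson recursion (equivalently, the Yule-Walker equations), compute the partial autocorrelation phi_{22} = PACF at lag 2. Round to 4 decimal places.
\phi_{22} = -0.0741

The PACF at lag k is phi_{kk}, the last component of the solution
to the Yule-Walker system G_k phi = r_k where
  (G_k)_{ij} = rho(|i - j|), (r_k)_i = rho(i), i,j = 1..k.
Equivalently, Durbin-Levinson gives phi_{kk} iteratively:
  phi_{11} = rho(1)
  phi_{kk} = [rho(k) - sum_{j=1..k-1} phi_{k-1,j} rho(k-j)]
            / [1 - sum_{j=1..k-1} phi_{k-1,j} rho(j)],
  phi_{k,j} = phi_{k-1,j} - phi_{kk} phi_{k-1,k-j},  j = 1..k-1.
Step k = 1:
  phi_11 = rho(1) = -0.2291.
Step k = 2:
  phi_22 = [rho(2) - phi_11 rho(1)] / [1 - phi_11 rho(1)] = [-0.0177 - (-0.2291)(-0.2291)] / [1 - (-0.2291)(-0.2291)]
         = -0.07018681 / 0.94751319 = -0.0741.
Therefore phi_{22} = -0.0741.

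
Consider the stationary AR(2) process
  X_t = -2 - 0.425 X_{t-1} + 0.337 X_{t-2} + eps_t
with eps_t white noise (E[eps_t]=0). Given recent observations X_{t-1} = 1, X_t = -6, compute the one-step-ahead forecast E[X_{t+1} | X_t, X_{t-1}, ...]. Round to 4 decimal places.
E[X_{t+1} \mid \mathcal F_t] = 0.8870

For an AR(p) model X_t = c + sum_i phi_i X_{t-i} + eps_t, the
one-step-ahead conditional mean is
  E[X_{t+1} | X_t, ...] = c + sum_i phi_i X_{t+1-i}.
Substitute known values:
  E[X_{t+1} | ...] = -2 + (-0.425) * (-6) + (0.337) * (1)
                   = 0.8870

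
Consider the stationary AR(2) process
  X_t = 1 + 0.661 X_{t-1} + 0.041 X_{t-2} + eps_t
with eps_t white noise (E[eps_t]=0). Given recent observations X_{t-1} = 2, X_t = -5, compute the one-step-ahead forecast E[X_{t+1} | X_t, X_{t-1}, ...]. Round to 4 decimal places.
E[X_{t+1} \mid \mathcal F_t] = -2.2230

For an AR(p) model X_t = c + sum_i phi_i X_{t-i} + eps_t, the
one-step-ahead conditional mean is
  E[X_{t+1} | X_t, ...] = c + sum_i phi_i X_{t+1-i}.
Substitute known values:
  E[X_{t+1} | ...] = 1 + (0.661) * (-5) + (0.041) * (2)
                   = -2.2230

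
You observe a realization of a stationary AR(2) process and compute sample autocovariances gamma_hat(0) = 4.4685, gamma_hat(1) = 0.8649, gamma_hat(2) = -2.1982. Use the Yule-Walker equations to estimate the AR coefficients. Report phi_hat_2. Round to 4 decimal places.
\hat\phi_{2} = -0.5500

The Yule-Walker equations for an AR(p) process read, in matrix form,
  Gamma_p phi = r_p,   with   (Gamma_p)_{ij} = gamma(|i - j|),
                       (r_p)_i = gamma(i),   i,j = 1..p.
Substitute the sample gammas (Toeplitz matrix and right-hand side of size 2):
  Gamma_p = [[4.4685, 0.8649], [0.8649, 4.4685]]
  r_p     = [0.8649, -2.1982]
Written out:
  4.4685 phi_1 + 0.8649 phi_2 = 0.8649
  0.8649 phi_1 + 4.4685 phi_2 = -2.1982
Solve by Cramer's rule:
  det = gamma(0)^2 - gamma(1)^2 = (4.4685)^2 - (0.8649)^2 = 19.96749225 - 0.74805201 = 19.21944024
  phi_hat_1 = [gamma(1) gamma(0) - gamma(1) gamma(2)] / det = [(0.8649)(4.4685) - (0.8649)(-2.1982)] / 19.21944024 = 5.76602883 / 19.21944024 = 0.3
  phi_hat_2 = [gamma(0) gamma(2) - gamma(1)^2] / det = [(4.4685)(-2.1982) - (0.8649)^2] / 19.21944024 = -10.57070871 / 19.21944024 = -0.55
So phi_hat = [0.3000, -0.5500].
Therefore phi_hat_2 = -0.5500.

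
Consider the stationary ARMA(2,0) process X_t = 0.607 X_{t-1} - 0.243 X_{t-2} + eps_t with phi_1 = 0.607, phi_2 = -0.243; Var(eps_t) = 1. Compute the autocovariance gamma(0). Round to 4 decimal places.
\gamma(0) = 1.3956

Multiply the model equation by X_{t-k} and take expectations. With theta_0 = psi_0 = 1 and psi_j the MA(infinity) weights, this gives
  gamma(k) - sum_i phi_i gamma(k-i) = c_k,
  c_k = sigma^2 * sum_{j=k..q} theta_j psi_{j-k}   (c_k = 0 for k > q),
using gamma(-m) = gamma(m).
Pure AR (q = 0): c_0 = sigma^2 = 1, c_k = 0 for k >= 1.
Equations for k = 0, 1, 2 (AR order 2, c_2 = 0):
  (E0) gamma(0) = phi_1 gamma(1) + phi_2 gamma(2) + c_0
  (E1) gamma(1) = phi_1 gamma(0) + phi_2 gamma(1) + c_1
  (E2) gamma(2) = phi_1 gamma(1) + phi_2 gamma(0)
From (E1): gamma(1) = A gamma(0) + B with
  A = phi_1 / (1 - phi_2) = 0.607 / 1.243 = 0.488335,   B = c_1 / (1 - phi_2) = 0 / 1.243 = 0.
Insert (E2) into (E0): gamma(0) (1 - phi_2^2) = phi_1 (1 + phi_2) gamma(1) + c_0.
  phi_1 (1 + phi_2) = (0.607)(0.757) = 0.459499,   1 - phi_2^2 = 0.940951.
Replace gamma(1) by A gamma(0) + B and collect gamma(0):
  gamma(0) [0.940951 - (0.459499)(0.488335)] = c_0 = 1
  gamma(0) * 0.716562 = 1
  gamma(0) = 1 / 0.716562 = 1.395553.
Therefore gamma(0) = 1.3956 (to 4 decimal places).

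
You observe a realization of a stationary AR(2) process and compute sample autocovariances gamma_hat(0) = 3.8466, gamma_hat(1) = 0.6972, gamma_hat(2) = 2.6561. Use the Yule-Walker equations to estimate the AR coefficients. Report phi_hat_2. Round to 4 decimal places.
\hat\phi_{2} = 0.6800

The Yule-Walker equations for an AR(p) process read, in matrix form,
  Gamma_p phi = r_p,   with   (Gamma_p)_{ij} = gamma(|i - j|),
                       (r_p)_i = gamma(i),   i,j = 1..p.
Substitute the sample gammas (Toeplitz matrix and right-hand side of size 2):
  Gamma_p = [[3.8466, 0.6972], [0.6972, 3.8466]]
  r_p     = [0.6972, 2.6561]
Written out:
  3.8466 phi_1 + 0.6972 phi_2 = 0.6972
  0.6972 phi_1 + 3.8466 phi_2 = 2.6561
Solve by Cramer's rule:
  det = gamma(0)^2 - gamma(1)^2 = (3.8466)^2 - (0.6972)^2 = 14.79633156 - 0.48608784 = 14.31024372
  phi_hat_1 = [gamma(1) gamma(0) - gamma(1) gamma(2)] / det = [(0.6972)(3.8466) - (0.6972)(2.6561)] / 14.31024372 = 0.8300166 / 14.31024372 = 0.058
  phi_hat_2 = [gamma(0) gamma(2) - gamma(1)^2] / det = [(3.8466)(2.6561) - (0.6972)^2] / 14.31024372 = 9.73086642 / 14.31024372 = 0.68
So phi_hat = [0.0580, 0.6800].
Therefore phi_hat_2 = 0.6800.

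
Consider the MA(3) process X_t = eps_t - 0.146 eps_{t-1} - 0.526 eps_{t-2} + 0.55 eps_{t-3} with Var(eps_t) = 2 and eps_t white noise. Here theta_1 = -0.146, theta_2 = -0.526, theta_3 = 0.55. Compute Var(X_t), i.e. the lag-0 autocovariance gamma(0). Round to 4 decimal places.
\gamma(0) = 3.2010

For an MA(q) process X_t = eps_t + sum_i theta_i eps_{t-i} with
Var(eps_t) = sigma^2, the variance is
  gamma(0) = sigma^2 * (1 + sum_i theta_i^2).
  sum_i theta_i^2 = (-0.146)^2 + (-0.526)^2 + (0.55)^2 = 0.021316 + 0.276676 + 0.3025 = 0.600492.
  gamma(0) = 2 * (1 + 0.600492) = 2 * 1.600492 = 3.200984, which rounds to 3.2010.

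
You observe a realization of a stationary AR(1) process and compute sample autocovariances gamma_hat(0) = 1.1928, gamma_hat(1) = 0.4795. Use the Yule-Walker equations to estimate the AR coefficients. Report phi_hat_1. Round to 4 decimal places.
\hat\phi_{1} = 0.4020

The Yule-Walker equations for an AR(p) process read, in matrix form,
  Gamma_p phi = r_p,   with   (Gamma_p)_{ij} = gamma(|i - j|),
                       (r_p)_i = gamma(i),   i,j = 1..p.
Substitute the sample gammas (Toeplitz matrix and right-hand side of size 1):
  Gamma_p = [[1.1928]]
  r_p     = [0.4795]
With p = 1 this is the single equation gamma(0) phi_1 = gamma(1):
  phi_hat_1 = gamma(1) / gamma(0) = 0.4795 / 1.1928 = 0.4020.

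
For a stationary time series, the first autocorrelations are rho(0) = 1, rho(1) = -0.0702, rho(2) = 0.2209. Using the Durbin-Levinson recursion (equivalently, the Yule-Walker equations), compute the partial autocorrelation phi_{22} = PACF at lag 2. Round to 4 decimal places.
\phi_{22} = 0.2170

The PACF at lag k is phi_{kk}, the last component of the solution
to the Yule-Walker system G_k phi = r_k where
  (G_k)_{ij} = rho(|i - j|), (r_k)_i = rho(i), i,j = 1..k.
Equivalently, Durbin-Levinson gives phi_{kk} iteratively:
  phi_{11} = rho(1)
  phi_{kk} = [rho(k) - sum_{j=1..k-1} phi_{k-1,j} rho(k-j)]
            / [1 - sum_{j=1..k-1} phi_{k-1,j} rho(j)],
  phi_{k,j} = phi_{k-1,j} - phi_{kk} phi_{k-1,k-j},  j = 1..k-1.
Step k = 1:
  phi_11 = rho(1) = -0.0702.
Step k = 2:
  phi_22 = [rho(2) - phi_11 rho(1)] / [1 - phi_11 rho(1)] = [0.2209 - (-0.0702)(-0.0702)] / [1 - (-0.0702)(-0.0702)]
         = 0.21597196 / 0.99507196 = 0.217.
Therefore phi_{22} = 0.2170.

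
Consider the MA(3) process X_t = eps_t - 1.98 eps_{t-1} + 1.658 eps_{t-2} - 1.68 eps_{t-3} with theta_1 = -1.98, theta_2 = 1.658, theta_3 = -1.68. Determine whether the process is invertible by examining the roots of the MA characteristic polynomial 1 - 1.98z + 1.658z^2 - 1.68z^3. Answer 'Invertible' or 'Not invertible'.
\text{Not invertible}

The MA(q) characteristic polynomial is P(z) = 1 - 1.98z + 1.658z^2 - 1.68z^3.
Invertibility requires all roots to lie outside the unit circle, i.e. |z| > 1 for every root.
Degree 3: look for a simple real root z0 first, then factor out (1 - z/z0) and solve the remaining quadratic.
Testing z0 = 0.625: P(0.625) = 1 + (-1.98)(0.625) + (1.658)(0.625)^2 + (-1.68)(0.625)^3
  = 1 + (-1.2375) + (0.647656) + (-0.410156) = 0.  So z_0 = 0.625 is a root, |z_0| = 0.625.
Divide out the factor (1 - 1.6 z) = (1 - z/z0) (since 1/z0 = 1.6):
  P(z) = (1 - 1.6 z)(1 + (-0.38) z + (1.05) z^2)
  [check: z-coef -0.38 - (1.6) = -1.98; z^2-coef 1.05 - (1.6)(-0.38) = 1.658; z^3-coef -(1.6)(1.05) = -1.68.]
Remaining roots from the quadratic factor 1 + (-0.38) z + (1.05) z^2:
  Set 1 + (-0.38) z + (1.05) z^2 = 0, i.e. a z^2 + b z + c = 0 with a = 1.05, b = -0.38, c = 1.
  Discriminant D = b^2 - 4ac = (-0.38)^2 - 4*(1.05)*1 = 0.1444 - (4.2) = -4.0556.
  D < 0, so the roots are the complex-conjugate pair z = (-b +/- i sqrt(-D)) / (2a) = 0.181 +/- 0.959i.
  For a conjugate pair |z|^2 = z * conj(z) = (product of roots) = c/a = 1/(1.05) = 0.952381, so |z| = sqrt(0.952381) = 0.9759 for both roots.
Moduli of all roots: 0.6250, 0.9759, 0.9759.
All moduli strictly greater than 1? No.
Verdict: Not invertible.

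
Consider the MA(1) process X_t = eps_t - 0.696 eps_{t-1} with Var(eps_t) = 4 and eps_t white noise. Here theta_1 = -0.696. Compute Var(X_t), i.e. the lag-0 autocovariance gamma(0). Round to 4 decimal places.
\gamma(0) = 5.9377

For an MA(q) process X_t = eps_t + sum_i theta_i eps_{t-i} with
Var(eps_t) = sigma^2, the variance is
  gamma(0) = sigma^2 * (1 + sum_i theta_i^2).
  sum_i theta_i^2 = (-0.696)^2 = 0.484416.
  gamma(0) = 4 * (1 + 0.484416) = 4 * 1.484416 = 5.937664, which rounds to 5.9377.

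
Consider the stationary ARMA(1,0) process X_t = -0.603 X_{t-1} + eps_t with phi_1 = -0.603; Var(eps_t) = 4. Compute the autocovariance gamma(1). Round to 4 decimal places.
\gamma(1) = -3.7901

Multiply the model equation by X_{t-k} and take expectations. With theta_0 = psi_0 = 1 and psi_j the MA(infinity) weights, this gives
  gamma(k) - sum_i phi_i gamma(k-i) = c_k,
  c_k = sigma^2 * sum_{j=k..q} theta_j psi_{j-k}   (c_k = 0 for k > q),
using gamma(-m) = gamma(m).
Pure AR (q = 0): c_0 = sigma^2 = 4, c_k = 0 for k >= 1.
Equations for k = 0 and k = 1 (AR order 1):
  gamma(0) = phi_1 gamma(1) + c_0
  gamma(1) = phi_1 gamma(0) + c_1
Substituting the second into the first: gamma(0) (1 - phi_1^2) = c_0 + phi_1 c_1, so
  gamma(0) = c_0 / (1 - phi_1^2) = 4 / (1 - (-0.603)^2) = 4 / 0.636391 = 6.285444.
  gamma(1) = phi_1 gamma(0) = (-0.603)(6.285444) = -3.790123.
Therefore gamma(1) = -3.7901 (to 4 decimal places).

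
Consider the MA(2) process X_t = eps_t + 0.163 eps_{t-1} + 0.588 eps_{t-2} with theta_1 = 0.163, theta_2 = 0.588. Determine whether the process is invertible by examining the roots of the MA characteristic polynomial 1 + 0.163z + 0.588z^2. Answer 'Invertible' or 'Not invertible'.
\text{Invertible}

The MA(q) characteristic polynomial is P(z) = 1 + 0.163z + 0.588z^2.
Invertibility requires all roots to lie outside the unit circle, i.e. |z| > 1 for every root.
Set 1 + (0.163) z + (0.588) z^2 = 0, i.e. a z^2 + b z + c = 0 with a = 0.588, b = 0.163, c = 1.
Discriminant D = b^2 - 4ac = (0.163)^2 - 4*(0.588)*1 = 0.026569 - (2.352) = -2.325431.
D < 0, so the roots are the complex-conjugate pair z = (-b +/- i sqrt(-D)) / (2a) = -0.1386 +/- 1.2967i.
For a conjugate pair |z|^2 = z * conj(z) = (product of roots) = c/a = 1/(0.588) = 1.70068, so |z| = sqrt(1.70068) = 1.3041 for both roots.
Moduli of all roots: 1.3041, 1.3041.
All moduli strictly greater than 1? Yes.
Verdict: Invertible.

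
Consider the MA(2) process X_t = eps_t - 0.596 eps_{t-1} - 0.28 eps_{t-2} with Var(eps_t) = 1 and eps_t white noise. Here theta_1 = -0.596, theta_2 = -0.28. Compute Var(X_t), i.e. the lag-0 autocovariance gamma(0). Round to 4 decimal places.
\gamma(0) = 1.4336

For an MA(q) process X_t = eps_t + sum_i theta_i eps_{t-i} with
Var(eps_t) = sigma^2, the variance is
  gamma(0) = sigma^2 * (1 + sum_i theta_i^2).
  sum_i theta_i^2 = (-0.596)^2 + (-0.28)^2 = 0.355216 + 0.0784 = 0.433616.
  gamma(0) = 1 * (1 + 0.433616) = 1 * 1.433616 = 1.433616, which rounds to 1.4336.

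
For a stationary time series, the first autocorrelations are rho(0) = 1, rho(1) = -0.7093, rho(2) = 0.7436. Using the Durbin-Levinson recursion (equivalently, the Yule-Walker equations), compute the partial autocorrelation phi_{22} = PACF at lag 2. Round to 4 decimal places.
\phi_{22} = 0.4840

The PACF at lag k is phi_{kk}, the last component of the solution
to the Yule-Walker system G_k phi = r_k where
  (G_k)_{ij} = rho(|i - j|), (r_k)_i = rho(i), i,j = 1..k.
Equivalently, Durbin-Levinson gives phi_{kk} iteratively:
  phi_{11} = rho(1)
  phi_{kk} = [rho(k) - sum_{j=1..k-1} phi_{k-1,j} rho(k-j)]
            / [1 - sum_{j=1..k-1} phi_{k-1,j} rho(j)],
  phi_{k,j} = phi_{k-1,j} - phi_{kk} phi_{k-1,k-j},  j = 1..k-1.
Step k = 1:
  phi_11 = rho(1) = -0.7093.
Step k = 2:
  phi_22 = [rho(2) - phi_11 rho(1)] / [1 - phi_11 rho(1)] = [0.7436 - (-0.7093)(-0.7093)] / [1 - (-0.7093)(-0.7093)]
         = 0.24049351 / 0.49689351 = 0.484.
Therefore phi_{22} = 0.4840.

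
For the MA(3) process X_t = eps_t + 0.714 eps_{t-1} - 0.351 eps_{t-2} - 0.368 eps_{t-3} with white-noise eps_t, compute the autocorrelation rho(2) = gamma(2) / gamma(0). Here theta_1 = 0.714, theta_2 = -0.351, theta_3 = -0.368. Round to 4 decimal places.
\rho(2) = -0.3471

For an MA(q) process with theta_0 = 1, the autocovariance is
  gamma(k) = sigma^2 * sum_{i=0..q-k} theta_i * theta_{i+k},
and rho(k) = gamma(k) / gamma(0). Sigma^2 cancels.
  numerator   = (1)*(-0.351) + (0.714)*(-0.368) = -0.613752.
  denominator = (1)^2 + (0.714)^2 + (-0.351)^2 + (-0.368)^2 = 1.768421.
  rho(2) = -0.613752 / 1.768421 = -0.3471.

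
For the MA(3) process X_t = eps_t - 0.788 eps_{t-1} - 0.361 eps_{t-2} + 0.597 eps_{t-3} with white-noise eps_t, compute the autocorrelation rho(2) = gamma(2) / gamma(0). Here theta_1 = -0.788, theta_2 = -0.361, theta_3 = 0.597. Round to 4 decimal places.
\rho(2) = -0.3945

For an MA(q) process with theta_0 = 1, the autocovariance is
  gamma(k) = sigma^2 * sum_{i=0..q-k} theta_i * theta_{i+k},
and rho(k) = gamma(k) / gamma(0). Sigma^2 cancels.
  numerator   = (1)*(-0.361) + (-0.788)*(0.597) = -0.831436.
  denominator = (1)^2 + (-0.788)^2 + (-0.361)^2 + (0.597)^2 = 2.107674.
  rho(2) = -0.831436 / 2.107674 = -0.3945.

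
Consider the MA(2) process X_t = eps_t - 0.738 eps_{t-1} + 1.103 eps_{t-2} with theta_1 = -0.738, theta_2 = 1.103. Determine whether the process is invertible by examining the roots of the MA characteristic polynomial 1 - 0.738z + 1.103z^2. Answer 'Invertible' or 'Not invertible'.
\text{Not invertible}

The MA(q) characteristic polynomial is P(z) = 1 - 0.738z + 1.103z^2.
Invertibility requires all roots to lie outside the unit circle, i.e. |z| > 1 for every root.
Set 1 + (-0.738) z + (1.103) z^2 = 0, i.e. a z^2 + b z + c = 0 with a = 1.103, b = -0.738, c = 1.
Discriminant D = b^2 - 4ac = (-0.738)^2 - 4*(1.103)*1 = 0.544644 - (4.412) = -3.867356.
D < 0, so the roots are the complex-conjugate pair z = (-b +/- i sqrt(-D)) / (2a) = 0.3345 +/- 0.8915i.
For a conjugate pair |z|^2 = z * conj(z) = (product of roots) = c/a = 1/(1.103) = 0.906618, so |z| = sqrt(0.906618) = 0.9522 for both roots.
Moduli of all roots: 0.9522, 0.9522.
All moduli strictly greater than 1? No.
Verdict: Not invertible.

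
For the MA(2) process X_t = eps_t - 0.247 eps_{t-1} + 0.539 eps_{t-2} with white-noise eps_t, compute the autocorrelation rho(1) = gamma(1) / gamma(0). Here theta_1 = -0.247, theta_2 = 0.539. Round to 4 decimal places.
\rho(1) = -0.2813

For an MA(q) process with theta_0 = 1, the autocovariance is
  gamma(k) = sigma^2 * sum_{i=0..q-k} theta_i * theta_{i+k},
and rho(k) = gamma(k) / gamma(0). Sigma^2 cancels.
  numerator   = (1)*(-0.247) + (-0.247)*(0.539) = -0.380133.
  denominator = (1)^2 + (-0.247)^2 + (0.539)^2 = 1.35153.
  rho(1) = -0.380133 / 1.35153 = -0.2813.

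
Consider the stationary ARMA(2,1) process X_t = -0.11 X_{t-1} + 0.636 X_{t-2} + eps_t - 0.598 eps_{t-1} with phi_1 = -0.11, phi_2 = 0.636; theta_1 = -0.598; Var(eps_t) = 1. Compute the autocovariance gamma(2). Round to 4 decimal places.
\gamma(2) = 2.3068

Multiply the model equation by X_{t-k} and take expectations. With theta_0 = psi_0 = 1 and psi_j the MA(infinity) weights, this gives
  gamma(k) - sum_i phi_i gamma(k-i) = c_k,
  c_k = sigma^2 * sum_{j=k..q} theta_j psi_{j-k}   (c_k = 0 for k > q),
using gamma(-m) = gamma(m).
psi-weights needed (psi_j = theta_j + sum_i phi_i psi_{j-i}):
  psi_1 = theta_1 + phi_1 = -0.598 + (-0.11) = -0.708
Right-hand sides:
  c_0 = sigma^2 (1 + theta_1 psi_1) = 1 * (1 + (-0.598)(-0.708)) = 1 * 1.423384 = 1.423384
  c_1 = sigma^2 theta_1 = 1 * (-0.598) = -0.598
  c_2 = 0
Equations for k = 0, 1, 2 (AR order 2, c_2 = 0):
  (E0) gamma(0) = phi_1 gamma(1) + phi_2 gamma(2) + c_0
  (E1) gamma(1) = phi_1 gamma(0) + phi_2 gamma(1) + c_1
  (E2) gamma(2) = phi_1 gamma(1) + phi_2 gamma(0)
From (E1): gamma(1) = A gamma(0) + B with
  A = phi_1 / (1 - phi_2) = -0.11 / 0.364 = -0.302198,   B = c_1 / (1 - phi_2) = -0.598 / 0.364 = -1.642857.
Insert (E2) into (E0): gamma(0) (1 - phi_2^2) = phi_1 (1 + phi_2) gamma(1) + c_0.
  phi_1 (1 + phi_2) = (-0.11)(1.636) = -0.17996,   1 - phi_2^2 = 0.595504.
Replace gamma(1) by A gamma(0) + B and collect gamma(0):
  gamma(0) [0.595504 - (-0.17996)(-0.302198)] = (-0.17996)(-1.642857) + 1.423384
  gamma(0) * 0.54112 = 1.719033
  gamma(0) = 1.719033 / 0.54112 = 3.176802.
  gamma(1) = A gamma(0) + B = (-0.302198)(3.176802) + (-1.642857) = -2.60288.
  gamma(2) = phi_1 gamma(1) + phi_2 gamma(0) = (-0.11)(-2.60288) + (0.636)(3.176802) = 2.306763.
Therefore gamma(2) = 2.3068 (to 4 decimal places).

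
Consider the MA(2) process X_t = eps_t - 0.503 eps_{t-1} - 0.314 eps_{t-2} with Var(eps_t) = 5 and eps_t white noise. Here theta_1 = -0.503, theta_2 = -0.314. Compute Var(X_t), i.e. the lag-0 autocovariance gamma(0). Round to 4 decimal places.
\gamma(0) = 6.7580

For an MA(q) process X_t = eps_t + sum_i theta_i eps_{t-i} with
Var(eps_t) = sigma^2, the variance is
  gamma(0) = sigma^2 * (1 + sum_i theta_i^2).
  sum_i theta_i^2 = (-0.503)^2 + (-0.314)^2 = 0.253009 + 0.098596 = 0.351605.
  gamma(0) = 5 * (1 + 0.351605) = 5 * 1.351605 = 6.758025, which rounds to 6.7580.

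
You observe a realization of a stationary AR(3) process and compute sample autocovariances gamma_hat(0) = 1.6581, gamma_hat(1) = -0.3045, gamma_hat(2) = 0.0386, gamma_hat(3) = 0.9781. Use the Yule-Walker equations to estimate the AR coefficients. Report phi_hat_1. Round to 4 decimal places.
\hat\phi_{1} = -0.1790

The Yule-Walker equations for an AR(p) process read, in matrix form,
  Gamma_p phi = r_p,   with   (Gamma_p)_{ij} = gamma(|i - j|),
                       (r_p)_i = gamma(i),   i,j = 1..p.
Substitute the sample gammas (Toeplitz matrix and right-hand side of size 3):
  Gamma_p = [[1.6581, -0.3045, 0.0386], [-0.3045, 1.6581, -0.3045], [0.0386, -0.3045, 1.6581]]
  r_p     = [-0.3045, 0.0386, 0.9781]
Written out (R1..R3):
  (R1) 1.6581 phi_1 - 0.3045 phi_2 + 0.0386 phi_3 = -0.3045
  (R2) -0.3045 phi_1 + 1.6581 phi_2 - 0.3045 phi_3 = 0.0386
  (R3) 0.0386 phi_1 - 0.3045 phi_2 + 1.6581 phi_3 = 0.9781
Gaussian elimination:
  R2 <- R2 - (-0.3045/1.6581) R1 = R2 - (-0.183644) R1:  1.60218 phi_2 - 0.297411 phi_3 = -0.01732
  R3 <- R3 - (0.0386/1.6581) R1 = R3 - (0.02328) R1:  -0.297411 phi_2 + 1.657201 phi_3 = 0.985189
  R3 <- R3 - (-0.297411/1.60218) R2 = R3 - (-0.185629) R2:  1.601993 phi_3 = 0.981974
Back-substitution:
  phi_hat_3 = 0.981974 / 1.601993 = 0.61297
  phi_hat_2 = (-0.01732 - (-0.297411)(0.61297)) / 1.60218 = 0.102975
  phi_hat_1 = (-0.3045 - (-0.3045)(0.102975) - (0.0386)(0.61297)) / 1.6581 = -0.179003
So phi_hat = [-0.1790, 0.1030, 0.6130].
Therefore phi_hat_1 = -0.1790.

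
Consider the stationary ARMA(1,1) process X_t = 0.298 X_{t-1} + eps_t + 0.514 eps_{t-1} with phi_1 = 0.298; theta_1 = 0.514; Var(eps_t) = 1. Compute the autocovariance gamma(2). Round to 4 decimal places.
\gamma(2) = 0.3062

Multiply the model equation by X_{t-k} and take expectations. With theta_0 = psi_0 = 1 and psi_j the MA(infinity) weights, this gives
  gamma(k) - sum_i phi_i gamma(k-i) = c_k,
  c_k = sigma^2 * sum_{j=k..q} theta_j psi_{j-k}   (c_k = 0 for k > q),
using gamma(-m) = gamma(m).
psi-weights needed (psi_j = theta_j + sum_i phi_i psi_{j-i}):
  psi_1 = theta_1 + phi_1 = 0.514 + (0.298) = 0.812
Right-hand sides:
  c_0 = sigma^2 (1 + theta_1 psi_1) = 1 * (1 + (0.514)(0.812)) = 1 * 1.417368 = 1.417368
  c_1 = sigma^2 theta_1 = 1 * (0.514) = 0.514
  c_2 = 0
Equations for k = 0 and k = 1 (AR order 1):
  gamma(0) = phi_1 gamma(1) + c_0
  gamma(1) = phi_1 gamma(0) + c_1
Substituting the second into the first: gamma(0) (1 - phi_1^2) = c_0 + phi_1 c_1, so
  gamma(0) = (c_0 + phi_1 c_1) / (1 - phi_1^2) = (1.417368 + (0.298)(0.514)) / (1 - (0.298)^2) = 1.57054 / 0.911196 = 1.723603.
  gamma(1) = phi_1 gamma(0) + c_1 = (0.298)(1.723603) + (0.514) = 1.027634.
For k = 2 (> q): gamma(2) = phi_1 gamma(1) = (0.298)(1.027634) = 0.306235.
Therefore gamma(2) = 0.3062 (to 4 decimal places).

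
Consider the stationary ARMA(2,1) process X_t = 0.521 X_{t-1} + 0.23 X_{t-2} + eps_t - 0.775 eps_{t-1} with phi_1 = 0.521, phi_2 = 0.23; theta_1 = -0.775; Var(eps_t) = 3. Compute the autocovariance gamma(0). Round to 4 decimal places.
\gamma(0) = 3.2241

Multiply the model equation by X_{t-k} and take expectations. With theta_0 = psi_0 = 1 and psi_j the MA(infinity) weights, this gives
  gamma(k) - sum_i phi_i gamma(k-i) = c_k,
  c_k = sigma^2 * sum_{j=k..q} theta_j psi_{j-k}   (c_k = 0 for k > q),
using gamma(-m) = gamma(m).
psi-weights needed (psi_j = theta_j + sum_i phi_i psi_{j-i}):
  psi_1 = theta_1 + phi_1 = -0.775 + (0.521) = -0.254
Right-hand sides:
  c_0 = sigma^2 (1 + theta_1 psi_1) = 3 * (1 + (-0.775)(-0.254)) = 3 * 1.19685 = 3.59055
  c_1 = sigma^2 theta_1 = 3 * (-0.775) = -2.325
  c_2 = 0
Equations for k = 0, 1, 2 (AR order 2, c_2 = 0):
  (E0) gamma(0) = phi_1 gamma(1) + phi_2 gamma(2) + c_0
  (E1) gamma(1) = phi_1 gamma(0) + phi_2 gamma(1) + c_1
  (E2) gamma(2) = phi_1 gamma(1) + phi_2 gamma(0)
From (E1): gamma(1) = A gamma(0) + B with
  A = phi_1 / (1 - phi_2) = 0.521 / 0.77 = 0.676623,   B = c_1 / (1 - phi_2) = -2.325 / 0.77 = -3.019481.
Insert (E2) into (E0): gamma(0) (1 - phi_2^2) = phi_1 (1 + phi_2) gamma(1) + c_0.
  phi_1 (1 + phi_2) = (0.521)(1.23) = 0.64083,   1 - phi_2^2 = 0.9471.
Replace gamma(1) by A gamma(0) + B and collect gamma(0):
  gamma(0) [0.9471 - (0.64083)(0.676623)] = (0.64083)(-3.019481) + 3.59055
  gamma(0) * 0.513499 = 1.655576
  gamma(0) = 1.655576 / 0.513499 = 3.224105.
Therefore gamma(0) = 3.2241 (to 4 decimal places).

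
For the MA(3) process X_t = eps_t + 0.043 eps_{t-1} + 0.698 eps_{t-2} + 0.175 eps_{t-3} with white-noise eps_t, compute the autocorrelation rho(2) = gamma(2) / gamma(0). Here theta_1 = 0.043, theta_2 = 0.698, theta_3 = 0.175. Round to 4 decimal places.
\rho(2) = 0.4643

For an MA(q) process with theta_0 = 1, the autocovariance is
  gamma(k) = sigma^2 * sum_{i=0..q-k} theta_i * theta_{i+k},
and rho(k) = gamma(k) / gamma(0). Sigma^2 cancels.
  numerator   = (1)*(0.698) + (0.043)*(0.175) = 0.705525.
  denominator = (1)^2 + (0.043)^2 + (0.698)^2 + (0.175)^2 = 1.519678.
  rho(2) = 0.705525 / 1.519678 = 0.4643.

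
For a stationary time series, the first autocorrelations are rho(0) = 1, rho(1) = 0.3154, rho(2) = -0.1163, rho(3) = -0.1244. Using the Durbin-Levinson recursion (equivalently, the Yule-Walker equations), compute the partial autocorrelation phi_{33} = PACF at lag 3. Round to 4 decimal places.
\phi_{33} = -0.0040

The PACF at lag k is phi_{kk}, the last component of the solution
to the Yule-Walker system G_k phi = r_k where
  (G_k)_{ij} = rho(|i - j|), (r_k)_i = rho(i), i,j = 1..k.
Equivalently, Durbin-Levinson gives phi_{kk} iteratively:
  phi_{11} = rho(1)
  phi_{kk} = [rho(k) - sum_{j=1..k-1} phi_{k-1,j} rho(k-j)]
            / [1 - sum_{j=1..k-1} phi_{k-1,j} rho(j)],
  phi_{k,j} = phi_{k-1,j} - phi_{kk} phi_{k-1,k-j},  j = 1..k-1.
Step k = 1:
  phi_11 = rho(1) = 0.3154.
Step k = 2:
  phi_22 = [rho(2) - phi_11 rho(1)] / [1 - phi_11 rho(1)] = [-0.1163 - (0.3154)(0.3154)] / [1 - (0.3154)(0.3154)]
         = -0.21577716 / 0.90052284 = -0.239613.
  Update: phi_21 = phi_11 - phi_22 phi_11 = 0.3154 - (-0.239613)(0.3154) = 0.390974.
Step k = 3:
  phi_33 = [rho(3) - phi_21 rho(2) - phi_22 rho(1)] / [1 - phi_21 rho(1) - phi_22 rho(2)]
    numerator   = -0.1244 - (0.390974)(-0.1163) - (-0.239613)(0.3154) = -0.00335572
    denominator = 1 - (0.390974)(0.3154) - (-0.239613)(-0.1163) = 0.84881978
  phi_33 = -0.00335572 / 0.84881978 = -0.004.
Therefore phi_{33} = -0.0040.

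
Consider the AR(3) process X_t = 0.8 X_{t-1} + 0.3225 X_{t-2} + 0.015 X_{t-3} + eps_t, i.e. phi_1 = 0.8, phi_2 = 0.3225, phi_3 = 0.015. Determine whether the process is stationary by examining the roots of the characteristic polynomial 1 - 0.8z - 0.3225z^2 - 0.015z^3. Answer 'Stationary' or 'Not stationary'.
\text{Not stationary}

The AR(p) characteristic polynomial is P(z) = 1 - 0.8z - 0.3225z^2 - 0.015z^3.
Stationarity requires all roots to lie outside the unit circle, i.e. |z| > 1 for every root.
Degree 3: look for a simple real root z0 first, then factor out (1 - z/z0) and solve the remaining quadratic.
Testing z0 = -4: P(-4) = 1 + (-0.8)(-4) + (-0.3225)(-4)^2 + (-0.015)(-4)^3
  = 1 + (3.2) + (-5.16) + (0.96) = 0.  So z_0 = -4 is a root, |z_0| = 4.
Divide out the factor (1 + 0.25 z) = (1 - z/z0) (since 1/z0 = -0.25):
  P(z) = (1 + 0.25 z)(1 + (-1.05) z + (-0.06) z^2)
  [check: z-coef -1.05 - (-0.25) = -0.8; z^2-coef -0.06 - (-0.25)(-1.05) = -0.3225; z^3-coef -(-0.25)(-0.06) = -0.015.]
Remaining roots from the quadratic factor 1 + (-1.05) z + (-0.06) z^2:
  Set 1 + (-1.05) z + (-0.06) z^2 = 0, i.e. a z^2 + b z + c = 0 with a = -0.06, b = -1.05, c = 1.
  Discriminant D = b^2 - 4ac = (-1.05)^2 - 4*(-0.06)*1 = 1.1025 - (-0.24) = 1.3425.
  D >= 0, so the roots are real: z = (-b +/- sqrt(D)) / (2a) = (1.05 +/- 1.158663) / (-0.12).
    z_1 = (1.05 + 1.158663) / (-0.12) = -18.4055,   |z_1| = 18.4055.
    z_2 = (1.05 - 1.158663) / (-0.12) = 0.9055,   |z_2| = 0.9055.
Moduli of all roots: 4.0000, 18.4055, 0.9055.
All moduli strictly greater than 1? No.
Verdict: Not stationary.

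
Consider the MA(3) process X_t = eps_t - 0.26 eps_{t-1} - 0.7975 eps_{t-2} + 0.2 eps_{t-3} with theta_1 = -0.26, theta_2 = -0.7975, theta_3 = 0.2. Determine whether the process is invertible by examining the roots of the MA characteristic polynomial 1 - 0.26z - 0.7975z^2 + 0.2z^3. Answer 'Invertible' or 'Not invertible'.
\text{Invertible}

The MA(q) characteristic polynomial is P(z) = 1 - 0.26z - 0.7975z^2 + 0.2z^3.
Invertibility requires all roots to lie outside the unit circle, i.e. |z| > 1 for every root.
Degree 3: look for a simple real root z0 first, then factor out (1 - z/z0) and solve the remaining quadratic.
Testing z0 = 4: P(4) = 1 + (-0.26)(4) + (-0.7975)(4)^2 + (0.2)(4)^3
  = 1 + (-1.04) + (-12.76) + (12.8) = 0.  So z_0 = 4 is a root, |z_0| = 4.
Divide out the factor (1 - 0.25 z) = (1 - z/z0) (since 1/z0 = 0.25):
  P(z) = (1 - 0.25 z)(1 + (-0.01) z + (-0.8) z^2)
  [check: z-coef -0.01 - (0.25) = -0.26; z^2-coef -0.8 - (0.25)(-0.01) = -0.7975; z^3-coef -(0.25)(-0.8) = 0.2.]
Remaining roots from the quadratic factor 1 + (-0.01) z + (-0.8) z^2:
  Set 1 + (-0.01) z + (-0.8) z^2 = 0, i.e. a z^2 + b z + c = 0 with a = -0.8, b = -0.01, c = 1.
  Discriminant D = b^2 - 4ac = (-0.01)^2 - 4*(-0.8)*1 = 0.0001 - (-3.2) = 3.2001.
  D >= 0, so the roots are real: z = (-b +/- sqrt(D)) / (2a) = (0.01 +/- 1.788882) / (-1.6).
    z_1 = (0.01 + 1.788882) / (-1.6) = -1.1243,   |z_1| = 1.1243.
    z_2 = (0.01 - 1.788882) / (-1.6) = 1.1118,   |z_2| = 1.1118.
Moduli of all roots: 4.0000, 1.1243, 1.1118.
All moduli strictly greater than 1? Yes.
Verdict: Invertible.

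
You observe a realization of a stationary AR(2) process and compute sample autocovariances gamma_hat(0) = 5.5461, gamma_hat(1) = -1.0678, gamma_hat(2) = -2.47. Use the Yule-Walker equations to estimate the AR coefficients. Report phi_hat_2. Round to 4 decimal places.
\hat\phi_{2} = -0.5010

The Yule-Walker equations for an AR(p) process read, in matrix form,
  Gamma_p phi = r_p,   with   (Gamma_p)_{ij} = gamma(|i - j|),
                       (r_p)_i = gamma(i),   i,j = 1..p.
Substitute the sample gammas (Toeplitz matrix and right-hand side of size 2):
  Gamma_p = [[5.5461, -1.0678], [-1.0678, 5.5461]]
  r_p     = [-1.0678, -2.47]
Written out:
  5.5461 phi_1 - 1.0678 phi_2 = -1.0678
  -1.0678 phi_1 + 5.5461 phi_2 = -2.47
Solve by Cramer's rule:
  det = gamma(0)^2 - gamma(1)^2 = (5.5461)^2 - (-1.0678)^2 = 30.75922521 - 1.14019684 = 29.61902837
  phi_hat_1 = [gamma(1) gamma(0) - gamma(1) gamma(2)] / det = [(-1.0678)(5.5461) - (-1.0678)(-2.47)] / 29.61902837 = -8.55959158 / 29.61902837 = -0.289
  phi_hat_2 = [gamma(0) gamma(2) - gamma(1)^2] / det = [(5.5461)(-2.47) - (-1.0678)^2] / 29.61902837 = -14.83906384 / 29.61902837 = -0.501
So phi_hat = [-0.2890, -0.5010].
Therefore phi_hat_2 = -0.5010.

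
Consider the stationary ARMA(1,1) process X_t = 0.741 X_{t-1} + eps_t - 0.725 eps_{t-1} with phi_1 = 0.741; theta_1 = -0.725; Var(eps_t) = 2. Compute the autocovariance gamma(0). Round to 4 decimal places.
\gamma(0) = 2.0011

Multiply the model equation by X_{t-k} and take expectations. With theta_0 = psi_0 = 1 and psi_j the MA(infinity) weights, this gives
  gamma(k) - sum_i phi_i gamma(k-i) = c_k,
  c_k = sigma^2 * sum_{j=k..q} theta_j psi_{j-k}   (c_k = 0 for k > q),
using gamma(-m) = gamma(m).
psi-weights needed (psi_j = theta_j + sum_i phi_i psi_{j-i}):
  psi_1 = theta_1 + phi_1 = -0.725 + (0.741) = 0.016
Right-hand sides:
  c_0 = sigma^2 (1 + theta_1 psi_1) = 2 * (1 + (-0.725)(0.016)) = 2 * 0.9884 = 1.9768
  c_1 = sigma^2 theta_1 = 2 * (-0.725) = -1.45
  c_2 = 0
Equations for k = 0 and k = 1 (AR order 1):
  gamma(0) = phi_1 gamma(1) + c_0
  gamma(1) = phi_1 gamma(0) + c_1
Substituting the second into the first: gamma(0) (1 - phi_1^2) = c_0 + phi_1 c_1, so
  gamma(0) = (c_0 + phi_1 c_1) / (1 - phi_1^2) = (1.9768 + (0.741)(-1.45)) / (1 - (0.741)^2) = 0.90235 / 0.450919 = 2.001135.
Therefore gamma(0) = 2.0011 (to 4 decimal places).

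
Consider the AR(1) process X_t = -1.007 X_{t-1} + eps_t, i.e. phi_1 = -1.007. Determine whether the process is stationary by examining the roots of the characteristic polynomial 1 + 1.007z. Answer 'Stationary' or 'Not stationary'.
\text{Not stationary}

The AR(p) characteristic polynomial is P(z) = 1 + 1.007z.
Stationarity requires all roots to lie outside the unit circle, i.e. |z| > 1 for every root.
This is linear in z: 1 + (1.007) z = 0  =>  z = -1/(1.007) = -0.993049,  |z| = 0.993049.
Moduli of all roots: 0.9930.
All moduli strictly greater than 1? No.
Verdict: Not stationary.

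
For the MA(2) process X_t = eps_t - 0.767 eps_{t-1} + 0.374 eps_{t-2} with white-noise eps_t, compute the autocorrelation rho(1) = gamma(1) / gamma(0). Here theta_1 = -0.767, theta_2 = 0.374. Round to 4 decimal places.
\rho(1) = -0.6098

For an MA(q) process with theta_0 = 1, the autocovariance is
  gamma(k) = sigma^2 * sum_{i=0..q-k} theta_i * theta_{i+k},
and rho(k) = gamma(k) / gamma(0). Sigma^2 cancels.
  numerator   = (1)*(-0.767) + (-0.767)*(0.374) = -1.053858.
  denominator = (1)^2 + (-0.767)^2 + (0.374)^2 = 1.728165.
  rho(1) = -1.053858 / 1.728165 = -0.6098.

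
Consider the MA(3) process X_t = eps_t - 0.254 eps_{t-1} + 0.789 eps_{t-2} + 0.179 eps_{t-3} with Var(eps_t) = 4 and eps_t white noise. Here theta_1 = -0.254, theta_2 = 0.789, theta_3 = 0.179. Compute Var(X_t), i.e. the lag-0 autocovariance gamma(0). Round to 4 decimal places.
\gamma(0) = 6.8763

For an MA(q) process X_t = eps_t + sum_i theta_i eps_{t-i} with
Var(eps_t) = sigma^2, the variance is
  gamma(0) = sigma^2 * (1 + sum_i theta_i^2).
  sum_i theta_i^2 = (-0.254)^2 + (0.789)^2 + (0.179)^2 = 0.064516 + 0.622521 + 0.032041 = 0.719078.
  gamma(0) = 4 * (1 + 0.719078) = 4 * 1.719078 = 6.876312, which rounds to 6.8763.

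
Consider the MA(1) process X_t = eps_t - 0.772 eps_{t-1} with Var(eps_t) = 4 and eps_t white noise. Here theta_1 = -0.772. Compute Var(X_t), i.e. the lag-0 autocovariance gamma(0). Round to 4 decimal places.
\gamma(0) = 6.3839

For an MA(q) process X_t = eps_t + sum_i theta_i eps_{t-i} with
Var(eps_t) = sigma^2, the variance is
  gamma(0) = sigma^2 * (1 + sum_i theta_i^2).
  sum_i theta_i^2 = (-0.772)^2 = 0.595984.
  gamma(0) = 4 * (1 + 0.595984) = 4 * 1.595984 = 6.383936, which rounds to 6.3839.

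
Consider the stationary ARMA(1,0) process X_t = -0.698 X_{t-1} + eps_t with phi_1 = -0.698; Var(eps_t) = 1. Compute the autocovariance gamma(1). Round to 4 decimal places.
\gamma(1) = -1.3612

Multiply the model equation by X_{t-k} and take expectations. With theta_0 = psi_0 = 1 and psi_j the MA(infinity) weights, this gives
  gamma(k) - sum_i phi_i gamma(k-i) = c_k,
  c_k = sigma^2 * sum_{j=k..q} theta_j psi_{j-k}   (c_k = 0 for k > q),
using gamma(-m) = gamma(m).
Pure AR (q = 0): c_0 = sigma^2 = 1, c_k = 0 for k >= 1.
Equations for k = 0 and k = 1 (AR order 1):
  gamma(0) = phi_1 gamma(1) + c_0
  gamma(1) = phi_1 gamma(0) + c_1
Substituting the second into the first: gamma(0) (1 - phi_1^2) = c_0 + phi_1 c_1, so
  gamma(0) = c_0 / (1 - phi_1^2) = 1 / (1 - (-0.698)^2) = 1 / 0.512796 = 1.950093.
  gamma(1) = phi_1 gamma(0) = (-0.698)(1.950093) = -1.361165.
Therefore gamma(1) = -1.3612 (to 4 decimal places).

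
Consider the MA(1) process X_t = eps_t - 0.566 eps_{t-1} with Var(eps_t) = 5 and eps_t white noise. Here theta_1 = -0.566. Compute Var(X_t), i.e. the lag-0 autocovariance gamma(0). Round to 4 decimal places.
\gamma(0) = 6.6018

For an MA(q) process X_t = eps_t + sum_i theta_i eps_{t-i} with
Var(eps_t) = sigma^2, the variance is
  gamma(0) = sigma^2 * (1 + sum_i theta_i^2).
  sum_i theta_i^2 = (-0.566)^2 = 0.320356.
  gamma(0) = 5 * (1 + 0.320356) = 5 * 1.320356 = 6.60178, which rounds to 6.6018.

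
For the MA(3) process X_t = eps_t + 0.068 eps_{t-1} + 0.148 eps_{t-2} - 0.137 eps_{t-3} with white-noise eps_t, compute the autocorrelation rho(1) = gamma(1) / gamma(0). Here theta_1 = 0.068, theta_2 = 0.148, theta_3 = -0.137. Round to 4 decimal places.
\rho(1) = 0.0553

For an MA(q) process with theta_0 = 1, the autocovariance is
  gamma(k) = sigma^2 * sum_{i=0..q-k} theta_i * theta_{i+k},
and rho(k) = gamma(k) / gamma(0). Sigma^2 cancels.
  numerator   = (1)*(0.068) + (0.068)*(0.148) + (0.148)*(-0.137) = 0.057788.
  denominator = (1)^2 + (0.068)^2 + (0.148)^2 + (-0.137)^2 = 1.045297.
  rho(1) = 0.057788 / 1.045297 = 0.0553.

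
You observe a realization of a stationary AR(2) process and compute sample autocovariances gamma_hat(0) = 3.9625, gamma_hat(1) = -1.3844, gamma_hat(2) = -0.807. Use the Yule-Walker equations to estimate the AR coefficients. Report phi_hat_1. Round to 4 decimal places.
\hat\phi_{1} = -0.4790

The Yule-Walker equations for an AR(p) process read, in matrix form,
  Gamma_p phi = r_p,   with   (Gamma_p)_{ij} = gamma(|i - j|),
                       (r_p)_i = gamma(i),   i,j = 1..p.
Substitute the sample gammas (Toeplitz matrix and right-hand side of size 2):
  Gamma_p = [[3.9625, -1.3844], [-1.3844, 3.9625]]
  r_p     = [-1.3844, -0.807]
Written out:
  3.9625 phi_1 - 1.3844 phi_2 = -1.3844
  -1.3844 phi_1 + 3.9625 phi_2 = -0.807
Solve by Cramer's rule:
  det = gamma(0)^2 - gamma(1)^2 = (3.9625)^2 - (-1.3844)^2 = 15.70140625 - 1.91656336 = 13.78484289
  phi_hat_1 = [gamma(1) gamma(0) - gamma(1) gamma(2)] / det = [(-1.3844)(3.9625) - (-1.3844)(-0.807)] / 13.78484289 = -6.6028958 / 13.78484289 = -0.479
  phi_hat_2 = [gamma(0) gamma(2) - gamma(1)^2] / det = [(3.9625)(-0.807) - (-1.3844)^2] / 13.78484289 = -5.11430086 / 13.78484289 = -0.371
So phi_hat = [-0.4790, -0.3710].
Therefore phi_hat_1 = -0.4790.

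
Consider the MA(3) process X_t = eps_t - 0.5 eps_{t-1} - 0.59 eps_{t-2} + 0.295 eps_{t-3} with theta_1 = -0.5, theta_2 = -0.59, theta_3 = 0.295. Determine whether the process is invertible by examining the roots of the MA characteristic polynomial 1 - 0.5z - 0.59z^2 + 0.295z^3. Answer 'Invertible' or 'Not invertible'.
\text{Invertible}

The MA(q) characteristic polynomial is P(z) = 1 - 0.5z - 0.59z^2 + 0.295z^3.
Invertibility requires all roots to lie outside the unit circle, i.e. |z| > 1 for every root.
Degree 3: look for a simple real root z0 first, then factor out (1 - z/z0) and solve the remaining quadratic.
Testing z0 = 2: P(2) = 1 + (-0.5)(2) + (-0.59)(2)^2 + (0.295)(2)^3
  = 1 + (-1) + (-2.36) + (2.36) = 0.  So z_0 = 2 is a root, |z_0| = 2.
Divide out the factor (1 - 0.5 z) = (1 - z/z0) (since 1/z0 = 0.5):
  P(z) = (1 - 0.5 z)(1 + (0) z + (-0.59) z^2)
  [check: z-coef 0 - (0.5) = -0.5; z^2-coef -0.59 - (0.5)(0) = -0.59; z^3-coef -(0.5)(-0.59) = 0.295.]
Remaining roots from the quadratic factor 1 + (0) z + (-0.59) z^2:
  Set 1 + (0) z + (-0.59) z^2 = 0, i.e. a z^2 + b z + c = 0 with a = -0.59, b = 0, c = 1.
  Discriminant D = b^2 - 4ac = (0)^2 - 4*(-0.59)*1 = 0 - (-2.36) = 2.36.
  D >= 0, so the roots are real: z = (-b +/- sqrt(D)) / (2a) = (0 +/- 1.536229) / (-1.18).
    z_1 = (0 + 1.536229) / (-1.18) = -1.3019,   |z_1| = 1.3019.
    z_2 = (0 - 1.536229) / (-1.18) = 1.3019,   |z_2| = 1.3019.
Moduli of all roots: 2.0000, 1.3019, 1.3019.
All moduli strictly greater than 1? Yes.
Verdict: Invertible.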